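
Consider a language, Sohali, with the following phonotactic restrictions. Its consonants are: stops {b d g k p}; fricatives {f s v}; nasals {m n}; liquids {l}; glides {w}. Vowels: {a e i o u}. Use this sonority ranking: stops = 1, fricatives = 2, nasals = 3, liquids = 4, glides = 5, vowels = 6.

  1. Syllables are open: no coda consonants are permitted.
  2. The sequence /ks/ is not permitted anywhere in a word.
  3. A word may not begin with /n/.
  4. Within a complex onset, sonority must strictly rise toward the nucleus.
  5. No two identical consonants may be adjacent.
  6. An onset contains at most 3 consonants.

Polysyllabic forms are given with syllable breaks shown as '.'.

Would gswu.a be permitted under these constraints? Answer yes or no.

gswu.a — σ1 onset /gsw/ (1→2→5 rises), coda /∅/ ok; σ2 onset /∅/, coda /∅/ ok → permitted

yes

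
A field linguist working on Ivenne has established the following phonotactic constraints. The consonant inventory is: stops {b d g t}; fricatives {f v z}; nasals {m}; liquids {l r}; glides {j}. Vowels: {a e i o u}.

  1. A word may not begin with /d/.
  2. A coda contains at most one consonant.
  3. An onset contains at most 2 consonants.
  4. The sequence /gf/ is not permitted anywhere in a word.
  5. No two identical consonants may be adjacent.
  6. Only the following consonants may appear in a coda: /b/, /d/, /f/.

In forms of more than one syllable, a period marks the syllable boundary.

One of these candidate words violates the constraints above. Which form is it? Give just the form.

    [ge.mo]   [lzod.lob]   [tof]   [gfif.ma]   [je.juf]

[gfif.ma]

[ge.mo] — σ1 onset /g/, coda /∅/ ok; σ2 onset /m/, coda /∅/ ok → licit
[lzod.lob] — σ1 onset /lz/ (2C), coda /d/ ok; σ2 onset /l/, coda /b/ ok → licit
[tof] — σ1 onset /t/, coda /f/ ok → licit
[gfif.ma] — violates constraint 4: contains banned sequence /gf/ → illicit
[je.juf] — σ1 onset /j/, coda /∅/ ok; σ2 onset /j/, coda /f/ ok → licit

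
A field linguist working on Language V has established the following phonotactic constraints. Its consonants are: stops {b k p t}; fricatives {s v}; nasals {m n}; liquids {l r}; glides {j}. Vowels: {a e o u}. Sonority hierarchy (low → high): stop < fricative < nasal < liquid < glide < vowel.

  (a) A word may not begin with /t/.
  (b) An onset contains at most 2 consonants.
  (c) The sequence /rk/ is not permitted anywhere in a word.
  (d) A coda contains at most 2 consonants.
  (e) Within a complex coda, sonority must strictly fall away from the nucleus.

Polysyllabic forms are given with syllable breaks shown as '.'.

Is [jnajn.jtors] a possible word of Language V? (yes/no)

[jnajn.jtors] — σ1 onset /jn/ (2C), coda /jn/ (5→3 falls) ok; σ2 onset /jt/ (2C), coda /rs/ (4→2 falls) ok → permitted

yes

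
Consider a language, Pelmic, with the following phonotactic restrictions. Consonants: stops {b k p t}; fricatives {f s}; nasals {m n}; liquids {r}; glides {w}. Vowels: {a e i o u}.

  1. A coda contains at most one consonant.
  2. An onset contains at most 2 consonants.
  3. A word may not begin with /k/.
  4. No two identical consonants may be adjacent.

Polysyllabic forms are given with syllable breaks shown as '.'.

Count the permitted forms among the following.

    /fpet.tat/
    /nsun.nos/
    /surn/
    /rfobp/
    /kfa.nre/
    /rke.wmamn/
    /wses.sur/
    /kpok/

0

/fpet.tat/ — violates constraint 4: adjacent identical consonants /tt/ → not permitted
/nsun.nos/ — violates constraint 4: adjacent identical consonants /nn/ → not permitted
/surn/ — violates constraint 1: syllable 1 coda /rn/ has 2 consonants (> 1) → not permitted
/rfobp/ — violates constraint 1: syllable 1 coda /bp/ has 2 consonants (> 1) → not permitted
/kfa.nre/ — violates constraint 3: word begins with /k/ → not permitted
/rke.wmamn/ — violates constraint 1: syllable 2 coda /mn/ has 2 consonants (> 1) → not permitted
/wses.sur/ — violates constraint 4: adjacent identical consonants /ss/ → not permitted
/kpok/ — violates constraint 3: word begins with /k/ → not permitted
No form is permitted → 0.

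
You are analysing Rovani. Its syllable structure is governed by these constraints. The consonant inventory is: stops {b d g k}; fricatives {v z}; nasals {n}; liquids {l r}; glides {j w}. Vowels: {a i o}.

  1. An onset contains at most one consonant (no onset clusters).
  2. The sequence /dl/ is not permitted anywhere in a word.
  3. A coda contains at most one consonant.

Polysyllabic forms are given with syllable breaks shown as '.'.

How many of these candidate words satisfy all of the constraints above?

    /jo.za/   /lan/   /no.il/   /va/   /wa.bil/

5

/jo.za/ — σ1 onset /j/, coda /∅/ ok; σ2 onset /z/, coda /∅/ ok → permitted
/lan/ — σ1 onset /l/, coda /n/ ok → permitted
/no.il/ — σ1 onset /n/, coda /∅/ ok; σ2 onset /∅/, coda /l/ ok → permitted
/va/ — σ1 onset /v/, coda /∅/ ok → permitted
/wa.bil/ — σ1 onset /w/, coda /∅/ ok; σ2 onset /b/, coda /l/ ok → permitted
Permitted: /jo.za/, /lan/, /no.il/, /va/, /wa.bil/ → 5.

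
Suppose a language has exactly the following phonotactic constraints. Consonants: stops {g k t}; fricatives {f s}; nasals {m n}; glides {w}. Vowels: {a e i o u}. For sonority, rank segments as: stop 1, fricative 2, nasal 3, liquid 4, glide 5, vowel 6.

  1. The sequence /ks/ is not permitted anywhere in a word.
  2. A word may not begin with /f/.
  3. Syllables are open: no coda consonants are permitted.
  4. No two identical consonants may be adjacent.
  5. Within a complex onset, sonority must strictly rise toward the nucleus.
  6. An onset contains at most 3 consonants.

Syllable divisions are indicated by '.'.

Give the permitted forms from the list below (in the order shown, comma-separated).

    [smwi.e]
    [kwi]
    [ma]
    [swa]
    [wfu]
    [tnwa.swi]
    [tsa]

[smwi.e] — σ1 onset /smw/ (2→3→5 rises), coda /∅/ ok; σ2 onset /∅/, coda /∅/ ok → permitted
[kwi] — σ1 onset /kw/ (1→5 rises), coda /∅/ ok → permitted
[ma] — σ1 onset /m/, coda /∅/ ok → permitted
[swa] — σ1 onset /sw/ (2→5 rises), coda /∅/ ok → permitted
[wfu] — violates constraint 5: syllable 1 onset /wf/: /w/ (glide, 5) → /f/ (fricative, 2) does not rise → not permitted
[tnwa.swi] — σ1 onset /tnw/ (1→3→5 rises), coda /∅/ ok; σ2 onset /sw/ (2→5 rises), coda /∅/ ok → permitted
[tsa] — σ1 onset /ts/ (1→2 rises), coda /∅/ ok → permitted

[smwi.e], [kwi], [ma], [swa], [tnwa.swi], [tsa]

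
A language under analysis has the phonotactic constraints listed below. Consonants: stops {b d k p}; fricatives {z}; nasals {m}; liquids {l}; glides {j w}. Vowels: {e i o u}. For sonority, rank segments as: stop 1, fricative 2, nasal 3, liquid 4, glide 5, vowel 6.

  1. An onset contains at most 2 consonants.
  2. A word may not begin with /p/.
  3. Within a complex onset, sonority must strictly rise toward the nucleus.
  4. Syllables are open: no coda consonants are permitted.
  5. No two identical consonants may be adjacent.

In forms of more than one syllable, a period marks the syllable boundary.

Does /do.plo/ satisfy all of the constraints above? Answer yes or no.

/do.plo/ — σ1 onset /d/, coda /∅/ ok; σ2 onset /pl/ (1→4 rises), coda /∅/ ok → permitted

yes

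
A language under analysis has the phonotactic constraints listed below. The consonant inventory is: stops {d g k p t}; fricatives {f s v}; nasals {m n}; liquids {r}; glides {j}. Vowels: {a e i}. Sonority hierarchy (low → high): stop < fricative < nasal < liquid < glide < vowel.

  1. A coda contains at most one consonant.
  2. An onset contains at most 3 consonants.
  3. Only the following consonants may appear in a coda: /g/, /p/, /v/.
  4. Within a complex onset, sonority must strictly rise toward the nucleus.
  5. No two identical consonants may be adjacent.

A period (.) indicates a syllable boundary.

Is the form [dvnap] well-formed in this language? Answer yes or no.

yes

[dvnap] — σ1 onset /dvn/ (1→2→3 rises), coda /p/ ok → well-formed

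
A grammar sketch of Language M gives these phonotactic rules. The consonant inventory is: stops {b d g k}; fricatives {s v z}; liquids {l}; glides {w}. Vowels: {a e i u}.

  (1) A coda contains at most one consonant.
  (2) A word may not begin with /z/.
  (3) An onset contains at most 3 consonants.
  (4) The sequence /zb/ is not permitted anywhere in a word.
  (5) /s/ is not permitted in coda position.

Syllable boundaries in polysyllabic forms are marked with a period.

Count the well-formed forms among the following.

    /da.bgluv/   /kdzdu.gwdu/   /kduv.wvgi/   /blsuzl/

/da.bgluv/ — σ1 onset /d/, coda /∅/ ok; σ2 onset /bgl/ (3C), coda /v/ ok → well-formed
/kdzdu.gwdu/ — violates constraint 3: syllable 1 onset /kdzd/ has 4 consonants (> 3) → ill-formed
/kduv.wvgi/ — σ1 onset /kd/ (2C), coda /v/ ok; σ2 onset /wvg/ (3C), coda /∅/ ok → well-formed
/blsuzl/ — violates constraint 1: syllable 1 coda /zl/ has 2 consonants (> 1) → ill-formed
Well-formed: /da.bgluv/, /kduv.wvgi/ → 2.

2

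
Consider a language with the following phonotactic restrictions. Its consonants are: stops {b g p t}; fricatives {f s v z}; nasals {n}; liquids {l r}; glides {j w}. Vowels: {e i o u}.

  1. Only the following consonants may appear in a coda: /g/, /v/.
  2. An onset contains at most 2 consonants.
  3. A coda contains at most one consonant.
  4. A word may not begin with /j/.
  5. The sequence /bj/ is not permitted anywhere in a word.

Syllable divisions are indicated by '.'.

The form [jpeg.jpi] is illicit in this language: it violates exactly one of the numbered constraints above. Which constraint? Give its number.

4

[jpeg.jpi]: word begins with /j/.
This is a violation of constraint 4: "A word may not begin with /j/."
The remaining constraints (1, 2, 3, 5) are satisfied.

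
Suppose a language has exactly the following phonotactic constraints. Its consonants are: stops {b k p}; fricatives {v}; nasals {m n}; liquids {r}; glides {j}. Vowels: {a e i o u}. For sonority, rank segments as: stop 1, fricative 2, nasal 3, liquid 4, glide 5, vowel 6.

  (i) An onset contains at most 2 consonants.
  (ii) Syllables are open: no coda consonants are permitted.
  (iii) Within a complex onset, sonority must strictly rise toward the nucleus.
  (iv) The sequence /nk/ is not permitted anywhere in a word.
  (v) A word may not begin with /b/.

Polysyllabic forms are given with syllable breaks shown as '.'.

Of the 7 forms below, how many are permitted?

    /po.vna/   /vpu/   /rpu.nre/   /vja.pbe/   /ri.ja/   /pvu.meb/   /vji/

/po.vna/ — σ1 onset /p/, coda /∅/ ok; σ2 onset /vn/ (2→3 rises), coda /∅/ ok → permitted
/vpu/ — violates constraint (iii): syllable 1 onset /vp/: /v/ (fricative, 2) → /p/ (stop, 1) does not rise → not permitted
/rpu.nre/ — violates constraint (iii): syllable 1 onset /rp/: /r/ (liquid, 4) → /p/ (stop, 1) does not rise → not permitted
/vja.pbe/ — violates constraint (iii): syllable 2 onset /pb/: /p/ (stop, 1) → /b/ (stop, 1) does not rise → not permitted
/ri.ja/ — σ1 onset /r/, coda /∅/ ok; σ2 onset /j/, coda /∅/ ok → permitted
/pvu.meb/ — violates constraint (ii): syllable 2 coda /b/ has 1 consonant (> 0) → not permitted
/vji/ — σ1 onset /vj/ (2→5 rises), coda /∅/ ok → permitted
Permitted: /po.vna/, /ri.ja/, /vji/ → 3.

3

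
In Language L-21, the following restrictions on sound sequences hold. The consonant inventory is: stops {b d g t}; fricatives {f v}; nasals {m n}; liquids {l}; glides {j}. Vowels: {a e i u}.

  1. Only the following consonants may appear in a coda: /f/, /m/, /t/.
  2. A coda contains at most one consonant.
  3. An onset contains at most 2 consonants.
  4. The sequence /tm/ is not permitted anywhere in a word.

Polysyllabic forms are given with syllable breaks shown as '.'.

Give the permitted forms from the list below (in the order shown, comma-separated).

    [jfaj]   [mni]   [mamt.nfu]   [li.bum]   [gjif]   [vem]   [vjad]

[mni], [li.bum], [gjif], [vem]

[jfaj] — violates constraint 1: syllable 1 coda contains /j/, which is not a licensed coda consonant → not permitted
[mni] — σ1 onset /mn/ (2C), coda /∅/ ok → permitted
[mamt.nfu] — violates constraint 2: syllable 1 coda /mt/ has 2 consonants (> 1) → not permitted
[li.bum] — σ1 onset /l/, coda /∅/ ok; σ2 onset /b/, coda /m/ ok → permitted
[gjif] — σ1 onset /gj/ (2C), coda /f/ ok → permitted
[vem] — σ1 onset /v/, coda /m/ ok → permitted
[vjad] — violates constraint 1: syllable 1 coda contains /d/, which is not a licensed coda consonant → not permitted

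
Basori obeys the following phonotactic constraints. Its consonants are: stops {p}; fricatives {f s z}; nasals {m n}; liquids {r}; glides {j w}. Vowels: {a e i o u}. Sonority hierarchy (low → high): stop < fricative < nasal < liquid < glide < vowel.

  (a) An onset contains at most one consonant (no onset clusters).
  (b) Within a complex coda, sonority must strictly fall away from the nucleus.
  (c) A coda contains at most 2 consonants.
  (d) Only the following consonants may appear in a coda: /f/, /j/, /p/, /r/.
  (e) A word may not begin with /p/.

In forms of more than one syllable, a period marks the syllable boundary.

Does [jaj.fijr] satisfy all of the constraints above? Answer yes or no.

yes

[jaj.fijr] — σ1 onset /j/, coda /j/ ok; σ2 onset /f/, coda /jr/ (5→4 falls) ok → permitted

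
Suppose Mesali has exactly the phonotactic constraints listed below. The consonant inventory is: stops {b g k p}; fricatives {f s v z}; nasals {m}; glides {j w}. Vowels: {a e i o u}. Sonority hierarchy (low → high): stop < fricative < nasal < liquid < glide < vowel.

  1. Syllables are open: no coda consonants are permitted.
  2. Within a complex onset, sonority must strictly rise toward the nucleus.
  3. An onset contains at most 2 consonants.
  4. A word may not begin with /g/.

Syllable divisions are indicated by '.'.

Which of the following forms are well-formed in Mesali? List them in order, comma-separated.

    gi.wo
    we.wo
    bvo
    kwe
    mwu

we.wo, bvo, kwe, mwu

gi.wo — violates constraint 4: word begins with /g/ → ill-formed
we.wo — σ1 onset /w/, coda /∅/ ok; σ2 onset /w/, coda /∅/ ok → well-formed
bvo — σ1 onset /bv/ (1→2 rises), coda /∅/ ok → well-formed
kwe — σ1 onset /kw/ (1→5 rises), coda /∅/ ok → well-formed
mwu — σ1 onset /mw/ (3→5 rises), coda /∅/ ok → well-formed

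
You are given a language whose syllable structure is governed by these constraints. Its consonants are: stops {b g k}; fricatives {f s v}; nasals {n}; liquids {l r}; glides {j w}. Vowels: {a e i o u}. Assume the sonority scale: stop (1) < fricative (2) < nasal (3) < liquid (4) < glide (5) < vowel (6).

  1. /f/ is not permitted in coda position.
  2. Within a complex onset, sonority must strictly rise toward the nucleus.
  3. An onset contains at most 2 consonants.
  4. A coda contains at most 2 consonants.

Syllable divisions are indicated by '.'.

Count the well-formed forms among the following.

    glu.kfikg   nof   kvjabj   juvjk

1

glu.kfikg — σ1 onset /gl/ (1→4 rises), coda /∅/ ok; σ2 onset /kf/ (1→2 rises), coda /kg/ (2C) ok → well-formed
nof — violates constraint 1: syllable 1 coda contains /f/ → ill-formed
kvjabj — violates constraint 3: syllable 1 onset /kvj/ has 3 consonants (> 2) → ill-formed
juvjk — violates constraint 4: syllable 1 coda /vjk/ has 3 consonants (> 2) → ill-formed
Well-formed: glu.kfikg → 1.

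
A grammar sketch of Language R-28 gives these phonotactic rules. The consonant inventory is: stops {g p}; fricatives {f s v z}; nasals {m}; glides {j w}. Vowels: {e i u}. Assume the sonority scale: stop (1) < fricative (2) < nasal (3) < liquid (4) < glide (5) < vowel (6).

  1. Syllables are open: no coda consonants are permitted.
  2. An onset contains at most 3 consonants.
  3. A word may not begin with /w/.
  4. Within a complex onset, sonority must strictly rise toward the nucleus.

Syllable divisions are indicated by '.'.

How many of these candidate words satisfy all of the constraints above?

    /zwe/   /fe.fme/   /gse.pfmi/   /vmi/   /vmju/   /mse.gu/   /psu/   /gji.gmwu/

/zwe/ — σ1 onset /zw/ (2→5 rises), coda /∅/ ok → well-formed
/fe.fme/ — σ1 onset /f/, coda /∅/ ok; σ2 onset /fm/ (2→3 rises), coda /∅/ ok → well-formed
/gse.pfmi/ — σ1 onset /gs/ (1→2 rises), coda /∅/ ok; σ2 onset /pfm/ (1→2→3 rises), coda /∅/ ok → well-formed
/vmi/ — σ1 onset /vm/ (2→3 rises), coda /∅/ ok → well-formed
/vmju/ — σ1 onset /vmj/ (2→3→5 rises), coda /∅/ ok → well-formed
/mse.gu/ — violates constraint 4: syllable 1 onset /ms/: /m/ (nasal, 3) → /s/ (fricative, 2) does not rise → ill-formed
/psu/ — σ1 onset /ps/ (1→2 rises), coda /∅/ ok → well-formed
/gji.gmwu/ — σ1 onset /gj/ (1→5 rises), coda /∅/ ok; σ2 onset /gmw/ (1→3→5 rises), coda /∅/ ok → well-formed
Well-formed: /zwe/, /fe.fme/, /gse.pfmi/, /vmi/, /vmju/, /psu/, /gji.gmwu/ → 7.

7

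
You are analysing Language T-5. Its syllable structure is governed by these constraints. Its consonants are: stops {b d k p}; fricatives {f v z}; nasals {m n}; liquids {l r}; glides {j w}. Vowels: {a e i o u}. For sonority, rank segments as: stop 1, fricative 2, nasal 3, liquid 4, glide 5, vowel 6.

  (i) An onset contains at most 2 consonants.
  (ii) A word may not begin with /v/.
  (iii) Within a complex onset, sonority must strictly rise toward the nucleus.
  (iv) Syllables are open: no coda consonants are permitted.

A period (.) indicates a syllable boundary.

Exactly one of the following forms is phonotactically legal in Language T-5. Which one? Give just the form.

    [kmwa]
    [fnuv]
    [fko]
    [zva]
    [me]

[kmwa] — violates constraint (i): syllable 1 onset /kmw/ has 3 consonants (> 2) → phonotactically illegal
[fnuv] — violates constraint (iv): syllable 1 coda /v/ has 1 consonant (> 0) → phonotactically illegal
[fko] — violates constraint (iii): syllable 1 onset /fk/: /f/ (fricative, 2) → /k/ (stop, 1) does not rise → phonotactically illegal
[zva] — violates constraint (iii): syllable 1 onset /zv/: /z/ (fricative, 2) → /v/ (fricative, 2) does not rise → phonotactically illegal
[me] — σ1 onset /m/, coda /∅/ ok → phonotactically legal

[me]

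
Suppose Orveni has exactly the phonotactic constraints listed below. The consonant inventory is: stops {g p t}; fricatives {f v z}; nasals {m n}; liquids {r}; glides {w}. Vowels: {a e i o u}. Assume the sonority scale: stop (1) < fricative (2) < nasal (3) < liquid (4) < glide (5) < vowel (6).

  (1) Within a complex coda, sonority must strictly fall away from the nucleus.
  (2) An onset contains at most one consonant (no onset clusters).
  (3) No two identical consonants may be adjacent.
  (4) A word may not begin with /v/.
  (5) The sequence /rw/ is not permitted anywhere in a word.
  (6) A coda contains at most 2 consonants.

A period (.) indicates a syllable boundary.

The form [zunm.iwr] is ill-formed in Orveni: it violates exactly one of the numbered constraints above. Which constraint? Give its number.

[zunm.iwr]: syllable 1 coda /nm/: /n/ (nasal, 3) → /m/ (nasal, 3) does not fall.
This is a violation of constraint 1: "Within a complex coda, sonority must strictly fall away from the nucleus."
The remaining constraints (2, 3, 4, 5, 6) are satisfied.

1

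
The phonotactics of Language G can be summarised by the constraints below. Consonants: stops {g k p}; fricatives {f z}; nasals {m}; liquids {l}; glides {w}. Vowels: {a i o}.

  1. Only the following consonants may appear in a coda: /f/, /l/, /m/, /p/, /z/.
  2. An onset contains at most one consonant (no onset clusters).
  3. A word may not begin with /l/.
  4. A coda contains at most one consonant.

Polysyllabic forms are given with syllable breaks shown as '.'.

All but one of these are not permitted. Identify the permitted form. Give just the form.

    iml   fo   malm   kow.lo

iml — violates constraint 4: syllable 1 coda /ml/ has 2 consonants (> 1) → not permitted
fo — σ1 onset /f/, coda /∅/ ok → permitted
malm — violates constraint 4: syllable 1 coda /lm/ has 2 consonants (> 1) → not permitted
kow.lo — violates constraint 1: syllable 1 coda contains /w/, which is not a licensed coda consonant → not permitted

fo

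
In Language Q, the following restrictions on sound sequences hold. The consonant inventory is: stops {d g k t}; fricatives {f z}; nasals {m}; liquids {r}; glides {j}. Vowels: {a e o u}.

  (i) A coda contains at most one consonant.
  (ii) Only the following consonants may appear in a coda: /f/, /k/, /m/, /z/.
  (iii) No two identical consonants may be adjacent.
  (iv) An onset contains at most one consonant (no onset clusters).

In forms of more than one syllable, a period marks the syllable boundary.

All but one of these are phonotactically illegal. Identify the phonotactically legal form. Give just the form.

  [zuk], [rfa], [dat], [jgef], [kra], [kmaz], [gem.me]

[zuk] — σ1 onset /z/, coda /k/ ok → phonotactically legal
[rfa] — violates constraint (iv): syllable 1 onset /rf/ has 2 consonants (> 1) → phonotactically illegal
[dat] — violates constraint (ii): syllable 1 coda contains /t/, which is not a licensed coda consonant → phonotactically illegal
[jgef] — violates constraint (iv): syllable 1 onset /jg/ has 2 consonants (> 1) → phonotactically illegal
[kra] — violates constraint (iv): syllable 1 onset /kr/ has 2 consonants (> 1) → phonotactically illegal
[kmaz] — violates constraint (iv): syllable 1 onset /km/ has 2 consonants (> 1) → phonotactically illegal
[gem.me] — violates constraint (iii): adjacent identical consonants /mm/ → phonotactically illegal

[zuk]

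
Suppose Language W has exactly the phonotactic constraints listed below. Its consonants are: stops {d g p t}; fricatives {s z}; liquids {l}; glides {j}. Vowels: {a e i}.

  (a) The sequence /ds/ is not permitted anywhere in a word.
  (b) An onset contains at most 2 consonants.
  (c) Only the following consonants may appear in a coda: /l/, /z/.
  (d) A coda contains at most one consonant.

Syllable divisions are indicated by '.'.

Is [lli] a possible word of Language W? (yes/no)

[lli] — σ1 onset /ll/ (2C), coda /∅/ ok → well-formed

yes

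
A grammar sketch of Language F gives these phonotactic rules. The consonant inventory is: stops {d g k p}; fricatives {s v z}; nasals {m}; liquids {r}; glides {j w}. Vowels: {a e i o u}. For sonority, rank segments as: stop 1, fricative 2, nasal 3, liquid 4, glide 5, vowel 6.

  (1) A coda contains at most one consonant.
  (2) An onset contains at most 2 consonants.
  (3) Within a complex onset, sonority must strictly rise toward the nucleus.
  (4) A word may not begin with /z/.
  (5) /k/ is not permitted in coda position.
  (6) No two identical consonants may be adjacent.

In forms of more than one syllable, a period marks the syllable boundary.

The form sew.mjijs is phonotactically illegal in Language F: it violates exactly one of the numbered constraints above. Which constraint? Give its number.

sew.mjijs: syllable 2 coda /js/ has 2 consonants (> 1).
This is a violation of constraint 1: "A coda contains at most one consonant."
The remaining constraints (2, 3, 4, 5, 6) are satisfied.

1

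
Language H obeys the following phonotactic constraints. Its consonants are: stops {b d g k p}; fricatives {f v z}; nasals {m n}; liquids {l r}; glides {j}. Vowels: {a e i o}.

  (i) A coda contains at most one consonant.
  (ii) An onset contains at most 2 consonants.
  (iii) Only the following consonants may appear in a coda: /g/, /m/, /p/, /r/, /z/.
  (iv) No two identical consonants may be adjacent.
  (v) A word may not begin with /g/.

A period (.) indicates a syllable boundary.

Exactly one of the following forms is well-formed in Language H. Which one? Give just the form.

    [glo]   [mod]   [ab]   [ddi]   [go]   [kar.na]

[kar.na]

[glo] — violates constraint (v): word begins with /g/ → ill-formed
[mod] — violates constraint (iii): syllable 1 coda contains /d/, which is not a licensed coda consonant → ill-formed
[ab] — violates constraint (iii): syllable 1 coda contains /b/, which is not a licensed coda consonant → ill-formed
[ddi] — violates constraint (iv): adjacent identical consonants /dd/ → ill-formed
[go] — violates constraint (v): word begins with /g/ → ill-formed
[kar.na] — σ1 onset /k/, coda /r/ ok; σ2 onset /n/, coda /∅/ ok → well-formed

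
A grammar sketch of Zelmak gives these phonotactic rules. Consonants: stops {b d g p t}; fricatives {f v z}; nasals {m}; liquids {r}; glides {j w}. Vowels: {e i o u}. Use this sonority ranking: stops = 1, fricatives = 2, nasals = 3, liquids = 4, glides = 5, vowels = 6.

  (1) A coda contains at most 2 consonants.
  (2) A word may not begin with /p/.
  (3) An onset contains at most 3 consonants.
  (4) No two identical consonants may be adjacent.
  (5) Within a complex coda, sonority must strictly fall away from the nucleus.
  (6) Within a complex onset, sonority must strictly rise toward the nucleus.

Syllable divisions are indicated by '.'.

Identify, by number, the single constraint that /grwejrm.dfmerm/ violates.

1

/grwejrm.dfmerm/: syllable 1 coda /jrm/ has 3 consonants (> 2).
This is a violation of constraint 1: "A coda contains at most 2 consonants."
The remaining constraints (2, 3, 4, 5, 6) are satisfied.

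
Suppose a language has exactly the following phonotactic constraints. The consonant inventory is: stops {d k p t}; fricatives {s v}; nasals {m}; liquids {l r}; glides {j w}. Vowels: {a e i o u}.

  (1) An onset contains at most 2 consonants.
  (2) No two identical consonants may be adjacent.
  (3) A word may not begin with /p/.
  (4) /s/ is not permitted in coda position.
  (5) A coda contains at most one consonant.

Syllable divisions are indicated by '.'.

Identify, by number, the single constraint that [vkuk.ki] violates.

2

[vkuk.ki]: adjacent identical consonants /kk/.
This is a violation of constraint 2: "No two identical consonants may be adjacent."
The remaining constraints (1, 3, 4, 5) are satisfied.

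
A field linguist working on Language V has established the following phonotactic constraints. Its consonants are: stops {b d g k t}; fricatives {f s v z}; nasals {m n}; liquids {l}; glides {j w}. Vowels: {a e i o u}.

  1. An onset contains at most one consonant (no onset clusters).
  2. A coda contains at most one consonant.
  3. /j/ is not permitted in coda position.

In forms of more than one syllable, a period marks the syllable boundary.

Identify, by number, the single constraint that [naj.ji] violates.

3

[naj.ji]: syllable 1 coda contains /j/.
This is a violation of constraint 3: "/j/ is not permitted in coda position."
The remaining constraints (1, 2) are satisfied.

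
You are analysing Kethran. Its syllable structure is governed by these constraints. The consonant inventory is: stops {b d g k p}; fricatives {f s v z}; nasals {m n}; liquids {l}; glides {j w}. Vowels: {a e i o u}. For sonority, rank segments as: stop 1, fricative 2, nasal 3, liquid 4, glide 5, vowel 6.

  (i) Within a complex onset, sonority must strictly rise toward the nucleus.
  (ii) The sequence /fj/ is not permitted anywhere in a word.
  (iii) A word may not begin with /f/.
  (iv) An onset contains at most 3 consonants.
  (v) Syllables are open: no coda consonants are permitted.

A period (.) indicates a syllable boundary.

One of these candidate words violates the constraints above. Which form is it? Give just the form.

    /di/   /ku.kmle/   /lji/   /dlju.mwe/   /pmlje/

/pmlje/

/di/ — σ1 onset /d/, coda /∅/ ok → permitted
/ku.kmle/ — σ1 onset /k/, coda /∅/ ok; σ2 onset /kml/ (1→3→4 rises), coda /∅/ ok → permitted
/lji/ — σ1 onset /lj/ (4→5 rises), coda /∅/ ok → permitted
/dlju.mwe/ — σ1 onset /dlj/ (1→4→5 rises), coda /∅/ ok; σ2 onset /mw/ (3→5 rises), coda /∅/ ok → permitted
/pmlje/ — violates constraint (iv): syllable 1 onset /pmlj/ has 4 consonants (> 3) → not permitted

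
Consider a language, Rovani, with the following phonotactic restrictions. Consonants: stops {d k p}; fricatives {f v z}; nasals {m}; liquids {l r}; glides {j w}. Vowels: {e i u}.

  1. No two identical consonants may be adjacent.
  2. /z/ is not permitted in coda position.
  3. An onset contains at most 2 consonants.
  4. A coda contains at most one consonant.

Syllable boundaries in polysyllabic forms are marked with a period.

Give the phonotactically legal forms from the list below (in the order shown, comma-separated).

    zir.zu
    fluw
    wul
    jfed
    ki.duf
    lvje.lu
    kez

zir.zu, fluw, wul, jfed, ki.duf

zir.zu — σ1 onset /z/, coda /r/ ok; σ2 onset /z/, coda /∅/ ok → phonotactically legal
fluw — σ1 onset /fl/ (2C), coda /w/ ok → phonotactically legal
wul — σ1 onset /w/, coda /l/ ok → phonotactically legal
jfed — σ1 onset /jf/ (2C), coda /d/ ok → phonotactically legal
ki.duf — σ1 onset /k/, coda /∅/ ok; σ2 onset /d/, coda /f/ ok → phonotactically legal
lvje.lu — violates constraint 3: syllable 1 onset /lvj/ has 3 consonants (> 2) → phonotactically illegal
kez — violates constraint 2: syllable 1 coda contains /z/ → phonotactically illegal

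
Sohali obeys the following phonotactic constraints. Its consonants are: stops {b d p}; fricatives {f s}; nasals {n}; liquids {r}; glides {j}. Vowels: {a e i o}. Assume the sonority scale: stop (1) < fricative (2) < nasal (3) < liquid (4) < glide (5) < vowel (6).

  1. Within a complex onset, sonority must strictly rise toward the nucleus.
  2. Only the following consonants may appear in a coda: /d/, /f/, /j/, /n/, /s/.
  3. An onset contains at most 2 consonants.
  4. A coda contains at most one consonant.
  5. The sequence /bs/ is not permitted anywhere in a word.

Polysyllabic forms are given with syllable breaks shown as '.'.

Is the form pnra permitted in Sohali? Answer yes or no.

pnra — violates constraint 3: syllable 1 onset /pnr/ has 3 consonants (> 2) → not permitted

no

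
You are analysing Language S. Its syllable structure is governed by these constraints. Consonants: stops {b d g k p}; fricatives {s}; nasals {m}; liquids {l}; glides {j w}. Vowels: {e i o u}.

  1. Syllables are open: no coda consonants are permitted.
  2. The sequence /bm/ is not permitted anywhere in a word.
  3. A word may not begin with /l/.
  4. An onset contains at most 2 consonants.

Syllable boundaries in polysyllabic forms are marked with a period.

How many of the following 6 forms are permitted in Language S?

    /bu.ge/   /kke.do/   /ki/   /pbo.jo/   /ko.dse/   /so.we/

6

/bu.ge/ — σ1 onset /b/, coda /∅/ ok; σ2 onset /g/, coda /∅/ ok → permitted
/kke.do/ — σ1 onset /kk/ (2C), coda /∅/ ok; σ2 onset /d/, coda /∅/ ok → permitted
/ki/ — σ1 onset /k/, coda /∅/ ok → permitted
/pbo.jo/ — σ1 onset /pb/ (2C), coda /∅/ ok; σ2 onset /j/, coda /∅/ ok → permitted
/ko.dse/ — σ1 onset /k/, coda /∅/ ok; σ2 onset /ds/ (2C), coda /∅/ ok → permitted
/so.we/ — σ1 onset /s/, coda /∅/ ok; σ2 onset /w/, coda /∅/ ok → permitted
Permitted: /bu.ge/, /kke.do/, /ki/, /pbo.jo/, /ko.dse/, /so.we/ → 6.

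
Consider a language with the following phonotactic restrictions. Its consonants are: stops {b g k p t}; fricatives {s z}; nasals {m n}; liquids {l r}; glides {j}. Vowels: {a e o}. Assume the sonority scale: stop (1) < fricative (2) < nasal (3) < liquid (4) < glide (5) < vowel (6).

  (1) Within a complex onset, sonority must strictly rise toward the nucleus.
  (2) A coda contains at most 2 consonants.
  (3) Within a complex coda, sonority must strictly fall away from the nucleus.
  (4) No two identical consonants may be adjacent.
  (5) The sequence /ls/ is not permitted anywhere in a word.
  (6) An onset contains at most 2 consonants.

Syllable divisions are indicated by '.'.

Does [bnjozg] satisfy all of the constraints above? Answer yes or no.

[bnjozg] — violates constraint 6: syllable 1 onset /bnj/ has 3 consonants (> 2) → ill-formed

no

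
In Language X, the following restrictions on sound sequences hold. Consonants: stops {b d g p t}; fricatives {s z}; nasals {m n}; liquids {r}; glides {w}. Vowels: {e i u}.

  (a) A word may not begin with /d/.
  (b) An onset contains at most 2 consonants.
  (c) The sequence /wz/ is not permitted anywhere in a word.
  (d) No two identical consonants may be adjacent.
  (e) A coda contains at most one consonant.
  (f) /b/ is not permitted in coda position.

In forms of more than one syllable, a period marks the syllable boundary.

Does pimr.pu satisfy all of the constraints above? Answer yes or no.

no

pimr.pu — violates constraint (e): syllable 1 coda /mr/ has 2 consonants (> 1) → phonotactically illegal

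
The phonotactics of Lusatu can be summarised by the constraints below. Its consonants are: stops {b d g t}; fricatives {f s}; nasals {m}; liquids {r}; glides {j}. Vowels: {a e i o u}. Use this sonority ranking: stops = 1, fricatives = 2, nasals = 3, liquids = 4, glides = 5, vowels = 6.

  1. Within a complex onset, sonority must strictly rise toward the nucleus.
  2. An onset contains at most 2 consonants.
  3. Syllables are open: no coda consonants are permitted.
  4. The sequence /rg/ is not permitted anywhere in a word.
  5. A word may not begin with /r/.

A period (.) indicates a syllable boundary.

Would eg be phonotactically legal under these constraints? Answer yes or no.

no

eg — violates constraint 3: syllable 1 coda /g/ has 1 consonant (> 0) → phonotactically illegal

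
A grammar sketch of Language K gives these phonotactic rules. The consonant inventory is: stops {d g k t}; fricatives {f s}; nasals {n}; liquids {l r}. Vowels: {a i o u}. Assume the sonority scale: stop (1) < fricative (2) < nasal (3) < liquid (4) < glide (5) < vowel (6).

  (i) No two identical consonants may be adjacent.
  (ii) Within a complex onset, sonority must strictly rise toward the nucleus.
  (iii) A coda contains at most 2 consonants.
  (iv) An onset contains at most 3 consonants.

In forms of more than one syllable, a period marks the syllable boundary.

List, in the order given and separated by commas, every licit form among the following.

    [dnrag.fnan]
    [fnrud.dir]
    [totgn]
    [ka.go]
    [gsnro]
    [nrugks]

[dnrag.fnan] — σ1 onset /dnr/ (1→3→4 rises), coda /g/ ok; σ2 onset /fn/ (2→3 rises), coda /n/ ok → licit
[fnrud.dir] — violates constraint (i): adjacent identical consonants /dd/ → illicit
[totgn] — violates constraint (iii): syllable 1 coda /tgn/ has 3 consonants (> 2) → illicit
[ka.go] — σ1 onset /k/, coda /∅/ ok; σ2 onset /g/, coda /∅/ ok → licit
[gsnro] — violates constraint (iv): syllable 1 onset /gsnr/ has 4 consonants (> 3) → illicit
[nrugks] — violates constraint (iii): syllable 1 coda /gks/ has 3 consonants (> 2) → illicit

[dnrag.fnan], [ka.go]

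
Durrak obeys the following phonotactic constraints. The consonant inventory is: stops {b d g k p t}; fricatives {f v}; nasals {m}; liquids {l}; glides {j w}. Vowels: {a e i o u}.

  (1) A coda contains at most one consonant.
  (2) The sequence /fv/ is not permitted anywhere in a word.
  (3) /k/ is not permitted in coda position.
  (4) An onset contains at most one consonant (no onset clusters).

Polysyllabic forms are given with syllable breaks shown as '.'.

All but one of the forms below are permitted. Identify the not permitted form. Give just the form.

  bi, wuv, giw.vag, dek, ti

dek

bi — σ1 onset /b/, coda /∅/ ok → permitted
wuv — σ1 onset /w/, coda /v/ ok → permitted
giw.vag — σ1 onset /g/, coda /w/ ok; σ2 onset /v/, coda /g/ ok → permitted
dek — violates constraint 3: syllable 1 coda contains /k/ → not permitted
ti — σ1 onset /t/, coda /∅/ ok → permitted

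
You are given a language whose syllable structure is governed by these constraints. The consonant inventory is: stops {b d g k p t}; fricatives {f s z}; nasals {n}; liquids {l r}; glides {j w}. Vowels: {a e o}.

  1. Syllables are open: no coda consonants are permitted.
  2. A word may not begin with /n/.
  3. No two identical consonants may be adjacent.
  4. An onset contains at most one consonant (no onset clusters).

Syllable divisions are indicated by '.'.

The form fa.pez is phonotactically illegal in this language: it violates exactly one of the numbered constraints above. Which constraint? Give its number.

fa.pez: syllable 2 coda /z/ has 1 consonant (> 0).
This is a violation of constraint 1: "Syllables are open: no coda consonants are permitted."
The remaining constraints (2, 3, 4) are satisfied.

1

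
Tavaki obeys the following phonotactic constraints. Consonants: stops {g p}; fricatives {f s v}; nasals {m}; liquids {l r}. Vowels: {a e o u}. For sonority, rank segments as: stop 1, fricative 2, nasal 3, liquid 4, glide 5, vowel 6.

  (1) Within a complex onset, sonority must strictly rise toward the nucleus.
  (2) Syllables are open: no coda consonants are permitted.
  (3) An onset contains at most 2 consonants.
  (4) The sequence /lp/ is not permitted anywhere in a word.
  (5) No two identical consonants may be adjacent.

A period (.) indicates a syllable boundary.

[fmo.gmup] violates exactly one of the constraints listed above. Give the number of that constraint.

[fmo.gmup]: syllable 2 coda /p/ has 1 consonant (> 0).
This is a violation of constraint 2: "Syllables are open: no coda consonants are permitted."
The remaining constraints (1, 3, 4, 5) are satisfied.

2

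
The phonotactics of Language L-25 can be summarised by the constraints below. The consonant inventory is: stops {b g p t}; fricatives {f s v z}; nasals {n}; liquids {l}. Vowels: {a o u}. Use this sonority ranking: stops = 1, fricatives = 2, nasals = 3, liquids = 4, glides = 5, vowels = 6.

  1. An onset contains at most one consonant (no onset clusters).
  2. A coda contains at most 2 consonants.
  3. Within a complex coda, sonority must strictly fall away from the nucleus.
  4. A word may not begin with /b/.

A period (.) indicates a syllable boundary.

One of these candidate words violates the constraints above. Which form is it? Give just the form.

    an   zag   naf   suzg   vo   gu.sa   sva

an — σ1 onset /∅/, coda /n/ ok → phonotactically legal
zag — σ1 onset /z/, coda /g/ ok → phonotactically legal
naf — σ1 onset /n/, coda /f/ ok → phonotactically legal
suzg — σ1 onset /s/, coda /zg/ (2→1 falls) ok → phonotactically legal
vo — σ1 onset /v/, coda /∅/ ok → phonotactically legal
gu.sa — σ1 onset /g/, coda /∅/ ok; σ2 onset /s/, coda /∅/ ok → phonotactically legal
sva — violates constraint 1: syllable 1 onset /sv/ has 2 consonants (> 1) → phonotactically illegal

sva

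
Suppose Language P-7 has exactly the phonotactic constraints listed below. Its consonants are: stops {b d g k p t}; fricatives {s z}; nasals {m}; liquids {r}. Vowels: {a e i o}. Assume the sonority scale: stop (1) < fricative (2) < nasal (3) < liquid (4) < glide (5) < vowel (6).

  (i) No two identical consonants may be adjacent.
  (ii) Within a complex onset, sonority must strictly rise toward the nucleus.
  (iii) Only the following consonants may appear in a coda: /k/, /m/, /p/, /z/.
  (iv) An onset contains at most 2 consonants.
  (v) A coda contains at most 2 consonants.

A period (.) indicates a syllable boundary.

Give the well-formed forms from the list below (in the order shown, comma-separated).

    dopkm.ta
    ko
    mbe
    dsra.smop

ko

dopkm.ta — violates constraint (v): syllable 1 coda /pkm/ has 3 consonants (> 2) → ill-formed
ko — σ1 onset /k/, coda /∅/ ok → well-formed
mbe — violates constraint (ii): syllable 1 onset /mb/: /m/ (nasal, 3) → /b/ (stop, 1) does not rise → ill-formed
dsra.smop — violates constraint (iv): syllable 1 onset /dsr/ has 3 consonants (> 2) → ill-formed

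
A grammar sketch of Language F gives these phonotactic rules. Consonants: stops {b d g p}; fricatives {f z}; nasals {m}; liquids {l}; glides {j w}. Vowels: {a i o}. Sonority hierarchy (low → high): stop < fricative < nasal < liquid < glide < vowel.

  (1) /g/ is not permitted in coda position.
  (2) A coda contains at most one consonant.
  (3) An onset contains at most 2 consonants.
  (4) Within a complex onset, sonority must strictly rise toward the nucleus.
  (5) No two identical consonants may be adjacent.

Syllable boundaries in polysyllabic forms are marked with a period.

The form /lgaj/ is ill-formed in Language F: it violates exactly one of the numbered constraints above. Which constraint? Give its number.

4

/lgaj/: syllable 1 onset /lg/: /l/ (liquid, 4) → /g/ (stop, 1) does not rise.
This is a violation of constraint 4: "Within a complex onset, sonority must strictly rise toward the nucleus."
The remaining constraints (1, 2, 3, 5) are satisfied.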